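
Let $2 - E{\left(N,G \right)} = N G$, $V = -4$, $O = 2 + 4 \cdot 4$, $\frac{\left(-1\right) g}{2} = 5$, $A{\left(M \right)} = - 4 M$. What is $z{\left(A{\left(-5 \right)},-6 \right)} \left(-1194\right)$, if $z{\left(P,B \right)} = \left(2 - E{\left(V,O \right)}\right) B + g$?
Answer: $-503868$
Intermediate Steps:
$g = -10$ ($g = \left(-2\right) 5 = -10$)
$O = 18$ ($O = 2 + 16 = 18$)
$E{\left(N,G \right)} = 2 - G N$ ($E{\left(N,G \right)} = 2 - N G = 2 - G N$)
$z{\left(P,B \right)} = -10 - 72 B$ ($z{\left(P,B \right)} = \left(2 - \left(2 - 18 \left(-4\right)\right)\right) B - 10 = \left(2 - \left(2 + 72\right)\right) B - 10 = \left(2 - 74\right) B - 10 = - 72 B - 10 = -10 - 72 B$)
$z{\left(A{\left(-5 \right)},-6 \right)} \left(-1194\right) = \left(-10 - -432\right) \left(-1194\right) = \left(-10 + 432\right) \left(-1194\right) = 422 \left(-1194\right) = -503868$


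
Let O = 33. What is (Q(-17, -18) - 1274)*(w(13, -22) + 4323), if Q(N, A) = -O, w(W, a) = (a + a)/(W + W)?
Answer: -73423339/13 ≈ -5.6480e+6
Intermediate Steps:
w(W, a) = a/W (w(W, a) = (2*a)/((2*W)) = (2*a)*(1/(2*W)) = a/W)
Q(N, A) = -33 (Q(N, A) = -1*33 = -33)
(Q(-17, -18) - 1274)*(w(13, -22) + 4323) = (-33 - 1274)*(-22/13 + 4323) = -1307*(-22*1/13 + 4323) = -1307*(-22/13 + 4323) = -1307*56177/13 = -73423339/13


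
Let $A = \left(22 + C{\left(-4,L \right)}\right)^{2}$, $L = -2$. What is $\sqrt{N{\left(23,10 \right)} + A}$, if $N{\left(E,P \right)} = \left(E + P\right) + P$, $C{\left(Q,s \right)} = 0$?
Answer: $\sqrt{527} \approx 22.956$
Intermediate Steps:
$N{\left(E,P \right)} = E + 2 P$
$A = 484$ ($A = \left(22 + 0\right)^{2} = 22^{2} = 484$)
$\sqrt{N{\left(23,10 \right)} + A} = \sqrt{\left(23 + 2 \cdot 10\right) + 484} = \sqrt{\left(23 + 20\right) + 484} = \sqrt{43 + 484} = \sqrt{527}$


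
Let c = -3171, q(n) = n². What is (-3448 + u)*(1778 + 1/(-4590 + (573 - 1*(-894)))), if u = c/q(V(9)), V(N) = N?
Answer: -522802704029/84321 ≈ -6.2001e+6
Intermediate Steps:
u = -1057/27 (u = -3171/(9²) = -3171/81 = -3171*1/81 = -1057/27 ≈ -39.148)
(-3448 + u)*(1778 + 1/(-4590 + (573 - 1*(-894)))) = (-3448 - 1057/27)*(1778 + 1/(-4590 + (573 - 1*(-894)))) = -94153*(1778 + 1/(-4590 + (573 + 894)))/27 = -94153*(1778 + 1/(-4590 + 1467))/27 = -94153*(1778 + 1/(-3123))/27 = -94153*(1778 - 1/3123)/27 = -94153/27*5552693/3123 = -522802704029/84321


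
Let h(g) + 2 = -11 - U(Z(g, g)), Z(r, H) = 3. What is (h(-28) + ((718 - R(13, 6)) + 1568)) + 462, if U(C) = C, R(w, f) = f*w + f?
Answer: 2648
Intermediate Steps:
R(w, f) = f + f*w
h(g) = -16 (h(g) = -2 + (-11 - 1*3) = -2 + (-11 - 3) = -2 - 14 = -16)
(h(-28) + ((718 - R(13, 6)) + 1568)) + 462 = (-16 + ((718 - 6*(1 + 13)) + 1568)) + 462 = (-16 + ((718 - 6*14) + 1568)) + 462 = (-16 + ((718 - 1*84) + 1568)) + 462 = (-16 + ((718 - 84) + 1568)) + 462 = (-16 + (634 + 1568)) + 462 = (-16 + 2202) + 462 = 2186 + 462 = 2648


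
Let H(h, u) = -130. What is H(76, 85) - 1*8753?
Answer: -8883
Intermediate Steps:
H(76, 85) - 1*8753 = -130 - 1*8753 = -130 - 8753 = -8883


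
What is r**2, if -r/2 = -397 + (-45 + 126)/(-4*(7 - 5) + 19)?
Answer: 73479184/121 ≈ 6.0727e+5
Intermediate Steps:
r = 8572/11 (r = -2*(-397 + (-45 + 126)/(-4*(7 - 5) + 19)) = -2*(-397 + 81/(-4*2 + 19)) = -2*(-397 + 81/(-8 + 19)) = -2*(-397 + 81/11) = -2*(-4286/11) = 8572/11 ≈ 779.27)
r**2 = (8572/11)**2 = 73479184/121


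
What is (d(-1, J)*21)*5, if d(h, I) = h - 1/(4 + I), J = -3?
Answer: -210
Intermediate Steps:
(d(-1, J)*21)*5 = (((-1 + 4*(-1) - 3*(-1))/(4 - 3))*21)*5 = (((-1 - 4 + 3)/1)*21)*5 = ((1*(-2))*21)*5 = -2*21*5 = -42*5 = -210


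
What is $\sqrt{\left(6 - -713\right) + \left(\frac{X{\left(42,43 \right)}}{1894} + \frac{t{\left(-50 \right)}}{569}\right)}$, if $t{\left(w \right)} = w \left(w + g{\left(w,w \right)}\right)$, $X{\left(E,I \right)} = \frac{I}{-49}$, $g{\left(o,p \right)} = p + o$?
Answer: $\frac{\sqrt{41667625638458314}}{7543802} \approx 27.059$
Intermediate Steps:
$g{\left(o,p \right)} = o + p$
$X{\left(E,I \right)} = - \frac{I}{49}$ ($X{\left(E,I \right)} = I \left(- \frac{1}{49}\right) = - \frac{I}{49}$)
$t{\left(w \right)} = 3 w^{2}$ ($t{\left(w \right)} = w \left(w + \left(w + w\right)\right) = w \left(w + 2 w\right) = w 3 w = 3 w^{2}$)
$\sqrt{\left(6 - -713\right) + \left(\frac{X{\left(42,43 \right)}}{1894} + \frac{t{\left(-50 \right)}}{569}\right)} = \sqrt{\left(6 - -713\right) + \left(\frac{\left(- \frac{1}{49}\right) 43}{1894} + \frac{3 \left(-50\right)^{2}}{569}\right)} = \sqrt{\left(6 + 713\right) - \left(\frac{43}{92806} - 3 \cdot 2500 \cdot \frac{1}{569}\right)} = \sqrt{719 + \left(- \frac{43}{92806} + 7500 \cdot \frac{1}{569}\right)} = \sqrt{719 + \left(- \frac{43}{92806} + \frac{7500}{569}\right)} = \sqrt{719 + \frac{696020533}{52806614}} = \sqrt{\frac{38663975999}{52806614}} = \frac{\sqrt{41667625638458314}}{7543802}$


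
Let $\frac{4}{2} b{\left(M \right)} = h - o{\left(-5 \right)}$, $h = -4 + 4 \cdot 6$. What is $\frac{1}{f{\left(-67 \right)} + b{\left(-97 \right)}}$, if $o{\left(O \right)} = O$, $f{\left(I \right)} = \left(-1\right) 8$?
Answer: $\frac{2}{9} \approx 0.22222$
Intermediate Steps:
$f{\left(I \right)} = -8$
$h = 20$ ($h = -4 + 24 = 20$)
$b{\left(M \right)} = \frac{25}{2}$ ($b{\left(M \right)} = \frac{20 - -5}{2} = \frac{20 + 5}{2} = \frac{1}{2} \cdot 25 = \frac{25}{2}$)
$\frac{1}{f{\left(-67 \right)} + b{\left(-97 \right)}} = \frac{1}{-8 + \frac{25}{2}} = \frac{1}{\frac{9}{2}} = \frac{2}{9}$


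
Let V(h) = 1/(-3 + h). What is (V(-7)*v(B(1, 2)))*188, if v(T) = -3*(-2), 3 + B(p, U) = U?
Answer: -564/5 ≈ -112.80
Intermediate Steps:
B(p, U) = -3 + U
v(T) = 6
(V(-7)*v(B(1, 2)))*188 = (6/(-3 - 7))*188 = (6/(-10))*188 = -⅒*6*188 = -⅗*188 = -564/5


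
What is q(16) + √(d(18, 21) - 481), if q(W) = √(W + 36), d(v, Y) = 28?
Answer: 2*√13 + I*√453 ≈ 7.2111 + 21.284*I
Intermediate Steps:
q(W) = √(36 + W)
q(16) + √(d(18, 21) - 481) = √(36 + 16) + √(28 - 481) = √52 + √(-453) = 2*√13 + I*√453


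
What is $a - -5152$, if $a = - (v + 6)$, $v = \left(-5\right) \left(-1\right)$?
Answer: $5141$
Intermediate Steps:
$v = 5$
$a = -11$ ($a = - (5 + 6) = \left(-1\right) 11 = -11$)
$a - -5152 = -11 - -5152 = -11 + 5152 = 5141$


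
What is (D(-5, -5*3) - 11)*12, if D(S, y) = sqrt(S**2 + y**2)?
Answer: -132 + 60*sqrt(10) ≈ 57.737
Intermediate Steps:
(D(-5, -5*3) - 11)*12 = (sqrt((-5)**2 + (-5*3)**2) - 11)*12 = (sqrt(25 + (-15)**2) - 11)*12 = (sqrt(25 + 225) - 11)*12 = (sqrt(250) - 11)*12 = (5*sqrt(10) - 11)*12 = (-11 + 5*sqrt(10))*12 = -132 + 60*sqrt(10)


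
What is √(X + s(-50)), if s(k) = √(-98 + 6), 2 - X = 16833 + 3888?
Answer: √(-20719 + 2*I*√23) ≈ 0.0333 + 143.94*I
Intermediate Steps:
X = -20719 (X = 2 - (16833 + 3888) = 2 - 1*20721 = 2 - 20721 = -20719)
s(k) = 2*I*√23 (s(k) = √(-92) = 2*I*√23)
√(X + s(-50)) = √(-20719 + 2*I*√23)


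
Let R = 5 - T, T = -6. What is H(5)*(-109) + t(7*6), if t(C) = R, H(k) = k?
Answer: -534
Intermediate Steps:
R = 11 (R = 5 - 1*(-6) = 5 + 6 = 11)
t(C) = 11
H(5)*(-109) + t(7*6) = 5*(-109) + 11 = -545 + 11 = -534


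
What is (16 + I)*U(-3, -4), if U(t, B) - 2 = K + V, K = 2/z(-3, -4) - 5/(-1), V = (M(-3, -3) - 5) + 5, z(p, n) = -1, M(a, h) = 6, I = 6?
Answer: 242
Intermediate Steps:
V = 6 (V = (6 - 5) + 5 = 1 + 5 = 6)
K = 3 (K = 2/(-1) - 5/(-1) = 2*(-1) - 5*(-1) = -2 + 5 = 3)
U(t, B) = 11 (U(t, B) = 2 + (3 + 6) = 2 + 9 = 11)
(16 + I)*U(-3, -4) = (16 + 6)*11 = 22*11 = 242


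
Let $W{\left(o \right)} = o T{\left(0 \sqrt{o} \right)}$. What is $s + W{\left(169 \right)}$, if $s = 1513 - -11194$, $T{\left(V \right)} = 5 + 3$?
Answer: $14059$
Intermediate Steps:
$T{\left(V \right)} = 8$
$s = 12707$ ($s = 1513 + 11194 = 12707$)
$W{\left(o \right)} = 8 o$ ($W{\left(o \right)} = o 8 = 8 o$)
$s + W{\left(169 \right)} = 12707 + 8 \cdot 169 = 12707 + 1352 = 14059$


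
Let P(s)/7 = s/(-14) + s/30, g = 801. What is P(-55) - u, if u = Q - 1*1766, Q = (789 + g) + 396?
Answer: -616/3 ≈ -205.33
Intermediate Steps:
P(s) = -4*s/15 (P(s) = 7*(s/(-14) + s/30) = 7*(s*(-1/14) + s*(1/30)) = 7*(-s/14 + s/30) = 7*(-4*s/105) = -4*s/15)
Q = 1986 (Q = (789 + 801) + 396 = 1590 + 396 = 1986)
u = 220 (u = 1986 - 1*1766 = 1986 - 1766 = 220)
P(-55) - u = -4/15*(-55) - 1*220 = 44/3 - 220 = -616/3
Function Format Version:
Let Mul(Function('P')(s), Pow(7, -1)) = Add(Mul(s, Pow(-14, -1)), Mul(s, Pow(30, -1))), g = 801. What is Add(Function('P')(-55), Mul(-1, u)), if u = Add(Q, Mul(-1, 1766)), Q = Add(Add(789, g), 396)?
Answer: Rational(-616, 3) ≈ -205.33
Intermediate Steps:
Function('P')(s) = Mul(Rational(-4, 15), s) (Function('P')(s) = Mul(7, Add(Mul(s, Pow(-14, -1)), Mul(s, Pow(30, -1)))) = Mul(7, Add(Mul(s, Rational(-1, 14)), Mul(s, Rational(1, 30)))) = Mul(7, Add(Mul(Rational(-1, 14), s), Mul(Rational(1, 30), s))) = Mul(7, Mul(Rational(-4, 105), s)) = Mul(Rational(-4, 15), s))
Q = 1986 (Q = Add(Add(789, 801), 396) = Add(1590, 396) = 1986)
u = 220 (u = Add(1986, Mul(-1, 1766)) = Add(1986, -1766) = 220)
Add(Function('P')(-55), Mul(-1, u)) = Add(Mul(Rational(-4, 15), -55), Mul(-1, 220)) = Add(Rational(44, 3), -220) = Rational(-616, 3)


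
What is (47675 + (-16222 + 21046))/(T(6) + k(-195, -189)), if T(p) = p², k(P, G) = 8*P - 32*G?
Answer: 52499/4524 ≈ 11.605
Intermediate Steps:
k(P, G) = -32*G + 8*P
(47675 + (-16222 + 21046))/(T(6) + k(-195, -189)) = (47675 + (-16222 + 21046))/(6² + (-32*(-189) + 8*(-195))) = (47675 + 4824)/(36 + (6048 - 1560)) = 52499/(36 + 4488) = 52499/4524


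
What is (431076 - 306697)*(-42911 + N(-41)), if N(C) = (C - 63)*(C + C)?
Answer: -4276523157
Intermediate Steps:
N(C) = 2*C*(-63 + C) (N(C) = (-63 + C)*(2*C) = 2*C*(-63 + C))
(431076 - 306697)*(-42911 + N(-41)) = (431076 - 306697)*(-42911 + 2*(-41)*(-63 - 41)) = 124379*(-42911 + 2*(-41)*(-104)) = 124379*(-42911 + 8528) = 124379*(-34383) = -4276523157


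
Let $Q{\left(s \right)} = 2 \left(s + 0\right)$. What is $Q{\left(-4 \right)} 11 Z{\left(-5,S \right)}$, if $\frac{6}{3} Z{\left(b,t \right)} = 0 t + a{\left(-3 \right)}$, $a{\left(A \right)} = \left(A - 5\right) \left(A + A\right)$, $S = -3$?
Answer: $-2112$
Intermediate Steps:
$a{\left(A \right)} = 2 A \left(-5 + A\right)$ ($a{\left(A \right)} = \left(-5 + A\right) 2 A = 2 A \left(-5 + A\right)$)
$Q{\left(s \right)} = 2 s$
$Z{\left(b,t \right)} = 24$ ($Z{\left(b,t \right)} = \frac{0 t + 2 \left(-3\right) \left(-5 - 3\right)}{2} = \frac{0 + 2 \left(-3\right) \left(-8\right)}{2} = \frac{0 + 48}{2} = \frac{1}{2} \cdot 48 = 24$)
$Q{\left(-4 \right)} 11 Z{\left(-5,S \right)} = 2 \left(-4\right) 11 \cdot 24 = \left(-8\right) 11 \cdot 24 = \left(-88\right) 24 = -2112$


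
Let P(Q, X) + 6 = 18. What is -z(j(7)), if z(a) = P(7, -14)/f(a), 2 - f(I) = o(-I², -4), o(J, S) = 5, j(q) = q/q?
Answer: 4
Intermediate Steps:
j(q) = 1
P(Q, X) = 12 (P(Q, X) = -6 + 18 = 12)
f(I) = -3 (f(I) = 2 - 1*5 = 2 - 5 = -3)
z(a) = -4 (z(a) = 12/(-3) = 12*(-⅓) = -4)
-z(j(7)) = -1*(-4) = 4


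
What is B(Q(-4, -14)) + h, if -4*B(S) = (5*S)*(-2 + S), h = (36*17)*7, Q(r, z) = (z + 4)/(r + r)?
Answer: 274251/64 ≈ 4285.2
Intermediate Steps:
Q(r, z) = (4 + z)/(2*r) (Q(r, z) = (4 + z)/((2*r)) = (4 + z)*(1/(2*r)) = (4 + z)/(2*r))
h = 4284 (h = 612*7 = 4284)
B(S) = -5*S*(-2 + S)/4
B(Q(-4, -14)) + h = 5*((½)*(4 - 14)/(-4))*(2 - (4 - 14)/(2*(-4)))/4 + 4284 = 5*((½)*(-¼)*(-10))*(2 - (-1)*(-10)/(2*4))/4 + 4284 = (5/4)*(5/4)*(2 - 1*5/4) + 4284 = (5/4)*(5/4)*(2 - 5/4) + 4284 = (5/4)*(5/4)*(¾) + 4284 = 75/64 + 4284 = 274251/64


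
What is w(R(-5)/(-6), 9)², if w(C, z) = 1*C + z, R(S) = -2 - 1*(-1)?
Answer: 3025/36 ≈ 84.028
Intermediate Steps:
R(S) = -1 (R(S) = -2 + 1 = -1)
w(C, z) = C + z
w(R(-5)/(-6), 9)² = (-1/(-6) + 9)² = (-1*(-⅙) + 9)² = (⅙ + 9)² = (55/6)² = 3025/36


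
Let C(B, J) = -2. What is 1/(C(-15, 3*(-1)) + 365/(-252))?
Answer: -252/869 ≈ -0.28999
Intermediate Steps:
1/(C(-15, 3*(-1)) + 365/(-252)) = 1/(-2 + 365/(-252)) = 1/(-2 + 365*(-1/252)) = 1/(-2 - 365/252) = 1/(-869/252) = -252/869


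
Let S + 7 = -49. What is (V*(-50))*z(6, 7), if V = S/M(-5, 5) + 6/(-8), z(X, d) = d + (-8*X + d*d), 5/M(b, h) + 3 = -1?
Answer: -17620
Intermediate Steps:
S = -56 (S = -7 - 49 = -56)
M(b, h) = -5/4 (M(b, h) = 5/(-3 - 1) = 5/(-4) = 5*(-1/4) = -5/4)
z(X, d) = d + d**2 - 8*X (z(X, d) = d + (-8*X + d**2) = d + (d**2 - 8*X) = d + d**2 - 8*X)
V = 881/20 (V = -56/(-5/4) + 6/(-8) = -56*(-4/5) + 6*(-1/8) = 224/5 - 3/4 = 881/20 ≈ 44.050)
(V*(-50))*z(6, 7) = ((881/20)*(-50))*(7 + 7**2 - 8*6) = -4405*(7 + 49 - 48)/2 = -4405/2*8 = -17620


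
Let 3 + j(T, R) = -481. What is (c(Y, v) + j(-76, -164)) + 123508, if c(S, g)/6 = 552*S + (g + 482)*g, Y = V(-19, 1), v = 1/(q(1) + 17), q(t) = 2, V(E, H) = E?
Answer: 21749610/361 ≈ 60248.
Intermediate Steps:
j(T, R) = -484 (j(T, R) = -3 - 481 = -484)
v = 1/19 (v = 1/(2 + 17) = 1/19 ≈ 0.052632)
Y = -19
c(S, g) = 3312*S + 6*g*(482 + g) (c(S, g) = 6*(552*S + (g + 482)*g) = 6*(552*S + (482 + g)*g) = 6*(552*S + g*(482 + g)) = 3312*S + 6*g*(482 + g))
(c(Y, v) + j(-76, -164)) + 123508 = ((6*(1/19)² + 2892*(1/19) + 3312*(-19)) - 484) + 123508 = ((6*(1/361) + 2892/19 - 62928) - 484) + 123508 = ((6/361 + 2892/19 - 62928) - 484) + 123508 = (-22662054/361 - 484) + 123508 = -22836778/361 + 123508 = 21749610/361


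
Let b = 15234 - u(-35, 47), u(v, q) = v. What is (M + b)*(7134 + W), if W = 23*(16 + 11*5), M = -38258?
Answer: -201544563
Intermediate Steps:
W = 1633 (W = 23*(16 + 55) = 23*71 = 1633)
b = 15269 (b = 15234 - 1*(-35) = 15234 + 35 = 15269)
(M + b)*(7134 + W) = (-38258 + 15269)*(7134 + 1633) = -22989*8767 = -201544563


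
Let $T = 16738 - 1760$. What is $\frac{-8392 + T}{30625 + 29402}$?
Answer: $\frac{6586}{60027} \approx 0.10972$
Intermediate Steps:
$T = 14978$ ($T = 16738 - 1760 = 14978$)
$\frac{-8392 + T}{30625 + 29402} = \frac{-8392 + 14978}{30625 + 29402} = \frac{6586}{60027}$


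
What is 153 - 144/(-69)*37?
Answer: 5295/23 ≈ 230.22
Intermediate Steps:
153 - 144/(-69)*37 = 153 - 144*(-1/69)*37 = 153 + (48/23)*37 = 153 + 1776/23 = 5295/23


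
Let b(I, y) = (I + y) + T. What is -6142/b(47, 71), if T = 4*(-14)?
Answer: -3071/31 ≈ -99.064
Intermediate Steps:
T = -56
b(I, y) = -56 + I + y (b(I, y) = (I + y) - 56 = -56 + I + y)
-6142/b(47, 71) = -6142/(-56 + 47 + 71) = -6142/62 = -6142*1/62 = -3071/31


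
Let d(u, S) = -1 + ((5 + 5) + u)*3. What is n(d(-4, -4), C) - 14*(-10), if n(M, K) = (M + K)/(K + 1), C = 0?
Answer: 157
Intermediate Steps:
d(u, S) = 29 + 3*u (d(u, S) = -1 + (10 + u)*3 = -1 + (30 + 3*u) = 29 + 3*u)
n(M, K) = (K + M)/(1 + K)
n(d(-4, -4), C) - 14*(-10) = (0 + (29 + 3*(-4)))/(1 + 0) - 14*(-10) = (0 + (29 - 12))/1 + 140 = 1*(0 + 17) + 140 = 1*17 + 140 = 17 + 140 = 157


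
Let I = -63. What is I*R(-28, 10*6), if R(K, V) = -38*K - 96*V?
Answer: 295848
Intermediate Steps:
R(K, V) = -96*V - 38*K
I*R(-28, 10*6) = -63*(-960*6 - 38*(-28)) = -63*(-96*60 + 1064) = -63*(-5760 + 1064) = -63*(-4696) = 295848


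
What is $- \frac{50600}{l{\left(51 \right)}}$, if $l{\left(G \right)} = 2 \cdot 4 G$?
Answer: $- \frac{6325}{51} \approx -124.02$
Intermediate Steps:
$l{\left(G \right)} = 8 G$
$- \frac{50600}{l{\left(51 \right)}} = - \frac{50600}{8 \cdot 51} = - \frac{50600}{408} = \left(-50600\right) \frac{1}{408} = - \frac{6325}{51}$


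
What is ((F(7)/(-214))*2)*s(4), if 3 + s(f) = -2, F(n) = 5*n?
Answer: 175/107 ≈ 1.6355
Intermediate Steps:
s(f) = -5 (s(f) = -3 - 2 = -5)
((F(7)/(-214))*2)*s(4) = (((5*7)/(-214))*2)*(-5) = ((35*(-1/214))*2)*(-5) = -35/214*2*(-5) = -35/107*(-5) = 175/107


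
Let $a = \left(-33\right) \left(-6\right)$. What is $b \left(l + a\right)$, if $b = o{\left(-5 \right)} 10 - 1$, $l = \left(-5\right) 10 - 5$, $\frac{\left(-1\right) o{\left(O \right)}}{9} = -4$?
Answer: $51337$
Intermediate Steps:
$o{\left(O \right)} = 36$ ($o{\left(O \right)} = \left(-9\right) \left(-4\right) = 36$)
$a = 198$
$l = -55$ ($l = -50 - 5 = -55$)
$b = 359$ ($b = 36 \cdot 10 - 1 = 360 - 1 = 359$)
$b \left(l + a\right) = 359 \left(-55 + 198\right) = 359 \cdot 143 = 51337$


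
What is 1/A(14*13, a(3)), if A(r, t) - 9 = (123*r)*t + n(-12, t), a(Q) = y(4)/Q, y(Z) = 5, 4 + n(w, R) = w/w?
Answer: 1/37316 ≈ 2.6798e-5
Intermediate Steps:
n(w, R) = -3 (n(w, R) = -4 + w/w = -4 + 1 = -3)
a(Q) = 5/Q
A(r, t) = 6 + 123*r*t (A(r, t) = 9 + ((123*r)*t - 3) = 9 + (123*r*t - 3) = 9 + (-3 + 123*r*t) = 6 + 123*r*t)
1/A(14*13, a(3)) = 1/(6 + 123*(14*13)*(5/3)) = 1/(6 + 123*182*(5*(⅓))) = 1/(6 + 123*182*(5/3)) = 1/(6 + 37310) = 1/37316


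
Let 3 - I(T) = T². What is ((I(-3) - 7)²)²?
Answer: 28561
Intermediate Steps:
I(T) = 3 - T²
((I(-3) - 7)²)² = (((3 - 1*(-3)²) - 7)²)² = (((3 - 1*9) - 7)²)² = (((3 - 9) - 7)²)² = ((-6 - 7)²)² = ((-13)²)² = 169² = 28561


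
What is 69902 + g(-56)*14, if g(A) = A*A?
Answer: 113806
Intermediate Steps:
g(A) = A²
69902 + g(-56)*14 = 69902 + (-56)²*14 = 69902 + 3136*14 = 69902 + 43904 = 113806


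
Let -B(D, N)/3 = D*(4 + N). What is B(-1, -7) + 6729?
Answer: 6720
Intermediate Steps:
B(D, N) = -3*D*(4 + N)
B(-1, -7) + 6729 = -3*(-1)*(4 - 7) + 6729 = -3*(-1)*(-3) + 6729 = -9 + 6729 = 6720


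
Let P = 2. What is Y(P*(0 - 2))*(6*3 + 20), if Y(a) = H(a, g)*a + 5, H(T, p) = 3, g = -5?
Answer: -266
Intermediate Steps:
Y(a) = 5 + 3*a (Y(a) = 3*a + 5 = 5 + 3*a)
Y(P*(0 - 2))*(6*3 + 20) = (5 + 3*(2*(0 - 2)))*(6*3 + 20) = (5 + 3*(2*(-2)))*(18 + 20) = (5 + 3*(-4))*38 = (5 - 12)*38 = -7*38 = -266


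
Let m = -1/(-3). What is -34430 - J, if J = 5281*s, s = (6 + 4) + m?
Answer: -267001/3 ≈ -89000.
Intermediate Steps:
m = ⅓ (m = -1*(-⅓) = ⅓ ≈ 0.33333)
s = 31/3 (s = (6 + 4) + ⅓ = 10 + ⅓ = 31/3 ≈ 10.333)
J = 163711/3 (J = 5281*(31/3) = 163711/3 ≈ 54570.)
-34430 - J = -34430 - 1*163711/3 = -34430 - 163711/3 = -267001/3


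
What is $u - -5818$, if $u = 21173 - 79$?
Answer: $26912$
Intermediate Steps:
$u = 21094$
$u - -5818 = 21094 - -5818 = 21094 + 5818 = 26912$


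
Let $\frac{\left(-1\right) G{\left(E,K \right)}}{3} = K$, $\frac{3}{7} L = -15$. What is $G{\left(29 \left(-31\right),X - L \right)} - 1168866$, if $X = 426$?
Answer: $-1170249$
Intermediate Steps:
$L = -35$ ($L = \frac{7}{3} \left(-15\right) = -35$)
$G{\left(E,K \right)} = - 3 K$
$G{\left(29 \left(-31\right),X - L \right)} - 1168866 = - 3 \left(426 - -35\right) - 1168866 = - 3 \left(426 + 35\right) - 1168866 = \left(-3\right) 461 - 1168866 = -1383 - 1168866 = -1170249$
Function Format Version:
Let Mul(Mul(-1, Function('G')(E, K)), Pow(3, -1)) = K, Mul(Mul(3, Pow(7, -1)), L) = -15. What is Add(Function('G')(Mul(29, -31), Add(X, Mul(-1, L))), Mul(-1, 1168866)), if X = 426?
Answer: -1170249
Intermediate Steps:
L = -35 (L = Mul(Rational(7, 3), -15) = -35)
Function('G')(E, K) = Mul(-3, K)
Add(Function('G')(Mul(29, -31), Add(X, Mul(-1, L))), Mul(-1, 1168866)) = Add(Mul(-3, Add(426, Mul(-1, -35))), Mul(-1, 1168866)) = Add(Mul(-3, Add(426, 35)), -1168866) = Add(Mul(-3, 461), -1168866) = Add(-1383, -1168866) = -1170249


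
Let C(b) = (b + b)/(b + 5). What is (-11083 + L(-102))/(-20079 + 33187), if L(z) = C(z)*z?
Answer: -1095859/1271476 ≈ -0.86188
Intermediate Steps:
C(b) = 2*b/(5 + b) (C(b) = (2*b)/(5 + b) = 2*b/(5 + b))
L(z) = 2*z**2/(5 + z) (L(z) = (2*z/(5 + z))*z = 2*z**2/(5 + z))
(-11083 + L(-102))/(-20079 + 33187) = (-11083 + 2*(-102)**2/(5 - 102))/(-20079 + 33187) = (-11083 + 2*10404/(-97))/13108 = (-11083 + 2*10404*(-1/97))*(1/13108) = (-11083 - 20808/97)*(1/13108) = -1095859/97*1/13108 = -1095859/1271476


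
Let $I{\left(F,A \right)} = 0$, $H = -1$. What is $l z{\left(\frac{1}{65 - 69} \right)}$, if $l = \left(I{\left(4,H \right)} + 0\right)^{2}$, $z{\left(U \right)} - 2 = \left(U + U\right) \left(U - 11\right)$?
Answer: $0$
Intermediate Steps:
$z{\left(U \right)} = 2 + 2 U \left(-11 + U\right)$ ($z{\left(U \right)} = 2 + \left(U + U\right) \left(U - 11\right) = 2 + 2 U \left(-11 + U\right)$)
$l = 0$ ($l = \left(0 + 0\right)^{2} = 0^{2} = 0$)
$l z{\left(\frac{1}{65 - 69} \right)} = 0 \left(2 - \frac{22}{65 - 69} + 2 \left(\frac{1}{65 - 69}\right)^{2}\right) = 0 \left(2 - \frac{22}{-4} + 2 \left(\frac{1}{-4}\right)^{2}\right) = 0 \left(2 - - \frac{11}{2} + 2 \left(- \frac{1}{4}\right)^{2}\right) = 0 \left(2 + \frac{11}{2} + 2 \cdot \frac{1}{16}\right) = 0 \left(2 + \frac{11}{2} + \frac{1}{8}\right) = 0 \cdot \frac{61}{8} = 0$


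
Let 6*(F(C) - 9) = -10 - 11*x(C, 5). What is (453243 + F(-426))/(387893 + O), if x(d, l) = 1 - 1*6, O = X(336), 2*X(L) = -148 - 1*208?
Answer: 906519/775430 ≈ 1.1691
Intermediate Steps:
X(L) = -178 (X(L) = (-148 - 1*208)/2 = (-148 - 208)/2 = (½)*(-356) = -178)
O = -178
x(d, l) = -5 (x(d, l) = 1 - 6 = -5)
F(C) = 33/2 (F(C) = 9 + (-10 - 11*(-5))/6 = 9 + (-10 + 55)/6 = 9 + (⅙)*45 = 9 + 15/2 = 33/2)
(453243 + F(-426))/(387893 + O) = (453243 + 33/2)/(387893 - 178) = (906519/2)/387715 = (906519/2)*(1/387715) = 906519/775430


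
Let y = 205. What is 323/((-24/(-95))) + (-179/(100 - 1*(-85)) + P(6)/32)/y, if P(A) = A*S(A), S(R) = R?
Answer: 290932331/227550 ≈ 1278.5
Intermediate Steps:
P(A) = A**2 (P(A) = A*A = A**2)
323/((-24/(-95))) + (-179/(100 - 1*(-85)) + P(6)/32)/y = 323/((-24/(-95))) + (-179/(100 - 1*(-85)) + 6**2/32)/205 = 323/((-24*(-1/95))) + (-179/(100 + 85) + 36*(1/32))*(1/205) = 323/(24/95) + (-179/185 + 9/8)*(1/205) = 323*(95/24) + (-179*1/185 + 9/8)*(1/205) = 30685/24 + (-179/185 + 9/8)*(1/205) = 30685/24 + (233/1480)*(1/205) = 30685/24 + 233/303400 = 290932331/227550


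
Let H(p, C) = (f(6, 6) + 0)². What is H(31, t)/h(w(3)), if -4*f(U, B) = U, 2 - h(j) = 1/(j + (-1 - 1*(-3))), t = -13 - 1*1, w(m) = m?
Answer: 5/4 ≈ 1.2500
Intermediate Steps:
t = -14 (t = -13 - 1 = -14)
h(j) = 2 - 1/(2 + j) (h(j) = 2 - 1/(j + (-1 - 1*(-3))) = 2 - 1/(j + (-1 + 3)) = 2 - 1/(j + 2) = 2 - 1/(2 + j))
f(U, B) = -U/4
H(p, C) = 9/4 (H(p, C) = (-¼*6 + 0)² = (-3/2 + 0)² = (-3/2)² = 9/4)
H(31, t)/h(w(3)) = 9/(4*(((3 + 2*3)/(2 + 3)))) = 9/(4*(((3 + 6)/5))) = 9/(4*(((⅕)*9))) = 9/(4*(9/5)) = (9/4)*(5/9) = 5/4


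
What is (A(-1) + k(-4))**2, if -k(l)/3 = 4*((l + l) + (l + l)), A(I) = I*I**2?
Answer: 36481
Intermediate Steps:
A(I) = I**3
k(l) = -48*l (k(l) = -12*((l + l) + (l + l)) = -12*(2*l + 2*l) = -12*4*l = -48*l)
(A(-1) + k(-4))**2 = ((-1)**3 - 48*(-4))**2 = (-1 + 192)**2 = 191**2 = 36481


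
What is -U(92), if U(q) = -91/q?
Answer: 91/92 ≈ 0.98913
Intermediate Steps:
-U(92) = -(-91)/92 = -1*(-91/92) = 91/92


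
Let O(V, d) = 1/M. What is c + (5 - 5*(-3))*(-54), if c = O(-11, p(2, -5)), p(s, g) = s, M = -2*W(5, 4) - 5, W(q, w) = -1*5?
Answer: -5399/5 ≈ -1079.8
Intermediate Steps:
W(q, w) = -5
M = 5 (M = -2*(-5) - 5 = 10 - 5 = 5)
O(V, d) = 1/5
c = 1/5 ≈ 0.20000
c + (5 - 5*(-3))*(-54) = 1/5 + (5 - 5*(-3))*(-54) = 1/5 + (5 + 15)*(-54) = 1/5 + 20*(-54) = 1/5 - 1080 = -5399/5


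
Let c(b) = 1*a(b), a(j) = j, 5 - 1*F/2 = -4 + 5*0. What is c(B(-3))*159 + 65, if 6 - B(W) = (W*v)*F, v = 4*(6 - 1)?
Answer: 172739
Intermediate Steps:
v = 20 (v = 4*5 = 20)
F = 18 (F = 10 - 2*(-4 + 5*0) = 10 - 2*(-4 + 0) = 10 - 2*(-4) = 10 + 8 = 18)
B(W) = 6 - 360*W (B(W) = 6 - W*20*18 = 6 - 20*W*18 = 6 - 360*W)
c(b) = b (c(b) = 1*b = b)
c(B(-3))*159 + 65 = (6 - 360*(-3))*159 + 65 = (6 + 1080)*159 + 65 = 1086*159 + 65 = 172674 + 65 = 172739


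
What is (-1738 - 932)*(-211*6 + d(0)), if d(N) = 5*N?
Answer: 3380220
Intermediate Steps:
(-1738 - 932)*(-211*6 + d(0)) = (-1738 - 932)*(-211*6 + 5*0) = -2670*(-1266 + 0) = -2670*(-1266) = 3380220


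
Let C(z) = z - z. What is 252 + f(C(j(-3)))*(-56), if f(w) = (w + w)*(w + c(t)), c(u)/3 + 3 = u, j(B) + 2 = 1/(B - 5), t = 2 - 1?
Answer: 252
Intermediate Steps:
t = 1
j(B) = -2 + 1/(-5 + B) (j(B) = -2 + 1/(B - 5) = -2 + 1/(-5 + B))
c(u) = -9 + 3*u
C(z) = 0
f(w) = 2*w*(-6 + w) (f(w) = (w + w)*(w + (-9 + 3*1)) = (2*w)*(w + (-9 + 3)) = (2*w)*(w - 6) = (2*w)*(-6 + w) = 2*w*(-6 + w))
252 + f(C(j(-3)))*(-56) = 252 + (2*0*(-6 + 0))*(-56) = 252 + (2*0*(-6))*(-56) = 252 + 0*(-56) = 252 + 0 = 252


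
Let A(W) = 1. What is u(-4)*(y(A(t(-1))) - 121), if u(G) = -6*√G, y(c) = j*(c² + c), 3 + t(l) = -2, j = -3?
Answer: 1524*I ≈ 1524.0*I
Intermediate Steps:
t(l) = -5 (t(l) = -3 - 2 = -5)
y(c) = -3*c - 3*c² (y(c) = -3*(c² + c) = -3*(c + c²) = -3*c - 3*c²)
u(-4)*(y(A(t(-1))) - 121) = (-12*I)*(-3*1*(1 + 1) - 121) = (-12*I)*(-3*1*2 - 121) = (-12*I)*(-6 - 121) = -12*I*(-127) = 1524*I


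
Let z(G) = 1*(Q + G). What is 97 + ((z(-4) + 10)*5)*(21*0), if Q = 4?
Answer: 97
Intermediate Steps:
z(G) = 4 + G (z(G) = 1*(4 + G) = 4 + G)
97 + ((z(-4) + 10)*5)*(21*0) = 97 + (((4 - 4) + 10)*5)*(21*0) = 97 + ((0 + 10)*5)*0 = 97 + (10*5)*0 = 97 + 50*0 = 97 + 0 = 97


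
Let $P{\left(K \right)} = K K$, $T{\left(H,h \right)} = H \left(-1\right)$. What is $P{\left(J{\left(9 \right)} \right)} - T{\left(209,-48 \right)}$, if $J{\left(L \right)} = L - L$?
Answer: $209$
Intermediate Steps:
$T{\left(H,h \right)} = - H$
$J{\left(L \right)} = 0$
$P{\left(K \right)} = K^{2}$
$P{\left(J{\left(9 \right)} \right)} - T{\left(209,-48 \right)} = 0^{2} - \left(-1\right) 209 = 0 - -209 = 0 + 209 = 209$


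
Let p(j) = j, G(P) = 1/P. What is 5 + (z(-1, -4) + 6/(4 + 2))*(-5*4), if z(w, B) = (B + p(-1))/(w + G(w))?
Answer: -65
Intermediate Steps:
z(w, B) = (-1 + B)/(w + 1/w) (z(w, B) = (B - 1)/(w + 1/w) = (-1 + B)/(w + 1/w))
5 + (z(-1, -4) + 6/(4 + 2))*(-5*4) = 5 + (-(-1 - 4)/(1 + (-1)²) + 6/(4 + 2))*(-5*4) = 5 + (-1*(-5)/(1 + 1) + 6/6)*(-20) = 5 + (-1*(-5)/2 + 6*(⅙))*(-20) = 5 + (-1*½*(-5) + 1)*(-20) = 5 + (5/2 + 1)*(-20) = 5 + (7/2)*(-20) = 5 - 70 = -65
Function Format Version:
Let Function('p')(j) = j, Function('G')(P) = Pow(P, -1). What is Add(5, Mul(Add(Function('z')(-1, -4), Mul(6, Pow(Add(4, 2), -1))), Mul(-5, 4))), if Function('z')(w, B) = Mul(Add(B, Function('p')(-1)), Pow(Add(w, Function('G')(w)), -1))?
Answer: -65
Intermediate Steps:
Function('z')(w, B) = Mul(Pow(Add(w, Pow(w, -1)), -1), Add(-1, B)) (Function('z')(w, B) = Mul(Add(B, -1), Pow(Add(w, Pow(w, -1)), -1)) = Mul(Add(-1, B), Pow(Add(w, Pow(w, -1)), -1)) = Mul(Pow(Add(w, Pow(w, -1)), -1), Add(-1, B)))
Add(5, Mul(Add(Function('z')(-1, -4), Mul(6, Pow(Add(4, 2), -1))), Mul(-5, 4))) = Add(5, Mul(Add(Mul(-1, Pow(Add(1, Pow(-1, 2)), -1), Add(-1, -4)), Mul(6, Pow(Add(4, 2), -1))), Mul(-5, 4))) = Add(5, Mul(Add(Mul(-1, Pow(Add(1, 1), -1), -5), Mul(6, Pow(6, -1))), -20)) = Add(5, Mul(Add(Mul(-1, Pow(2, -1), -5), Mul(6, Rational(1, 6))), -20)) = Add(5, Mul(Add(Mul(-1, Rational(1, 2), -5), 1), -20)) = Add(5, Mul(Add(Rational(5, 2), 1), -20)) = Add(5, Mul(Rational(7, 2), -20)) = Add(5, -70) = -65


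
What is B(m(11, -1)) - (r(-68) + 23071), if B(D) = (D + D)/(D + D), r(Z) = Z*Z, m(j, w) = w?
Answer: -27694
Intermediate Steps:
r(Z) = Z**2
B(D) = 1 (B(D) = (2*D)/((2*D)) = (2*D)*(1/(2*D)) = 1)
B(m(11, -1)) - (r(-68) + 23071) = 1 - ((-68)**2 + 23071) = 1 - (4624 + 23071) = 1 - 1*27695 = 1 - 27695 = -27694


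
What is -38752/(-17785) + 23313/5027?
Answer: 609428009/89405195 ≈ 6.8165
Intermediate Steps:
-38752/(-17785) + 23313/5027 = -38752*(-1/17785) + 23313*(1/5027) = 38752/17785 + 23313/5027 = 609428009/89405195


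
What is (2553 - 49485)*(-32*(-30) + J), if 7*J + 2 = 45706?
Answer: -2460363168/7 ≈ -3.5148e+8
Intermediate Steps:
J = 45704/7 (J = -2/7 + (⅐)*45706 = -2/7 + 45706/7 = 45704/7 ≈ 6529.1)
(2553 - 49485)*(-32*(-30) + J) = (2553 - 49485)*(-32*(-30) + 45704/7) = -46932*(960 + 45704/7) = -46932*52424/7 = -2460363168/7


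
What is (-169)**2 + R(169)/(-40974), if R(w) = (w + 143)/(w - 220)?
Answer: 9947196571/348279 ≈ 28561.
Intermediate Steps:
R(w) = (143 + w)/(-220 + w)
(-169)**2 + R(169)/(-40974) = (-169)**2 + ((143 + 169)/(-220 + 169))/(-40974) = 28561 + (312/(-51))*(-1/40974) = 28561 - 1/51*312*(-1/40974) = 28561 - 104/17*(-1/40974) = 28561 + 52/348279 = 9947196571/348279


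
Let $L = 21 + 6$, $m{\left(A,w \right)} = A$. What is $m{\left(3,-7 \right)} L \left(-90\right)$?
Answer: $-7290$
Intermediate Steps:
$L = 27$
$m{\left(3,-7 \right)} L \left(-90\right) = 3 \cdot 27 \left(-90\right) = 81 \left(-90\right) = -7290$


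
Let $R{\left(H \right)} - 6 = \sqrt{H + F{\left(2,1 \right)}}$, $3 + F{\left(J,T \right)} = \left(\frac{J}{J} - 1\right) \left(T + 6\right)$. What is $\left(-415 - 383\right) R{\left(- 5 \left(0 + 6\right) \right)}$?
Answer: $-4788 - 798 i \sqrt{33} \approx -4788.0 - 4584.2 i$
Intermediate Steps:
$F{\left(J,T \right)} = -3$ ($F{\left(J,T \right)} = -3 + \left(\frac{J}{J} - 1\right) \left(T + 6\right) = -3 + \left(1 - 1\right) \left(6 + T\right) = -3 + 0 \left(6 + T\right) = -3 + 0 = -3$)
$R{\left(H \right)} = 6 + \sqrt{-3 + H}$ ($R{\left(H \right)} = 6 + \sqrt{H - 3} = 6 + \sqrt{-3 + H}$)
$\left(-415 - 383\right) R{\left(- 5 \left(0 + 6\right) \right)} = \left(-415 - 383\right) \left(6 + \sqrt{-3 - 5 \left(0 + 6\right)}\right) = - 798 \left(6 + \sqrt{-3 - 30}\right) = - 798 \left(6 + \sqrt{-33}\right) = - 798 \left(6 + i \sqrt{33}\right) = -4788 - 798 i \sqrt{33}$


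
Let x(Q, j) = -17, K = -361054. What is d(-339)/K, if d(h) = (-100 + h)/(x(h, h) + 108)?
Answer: 439/32855914 ≈ 1.3361e-5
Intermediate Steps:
d(h) = -100/91 + h/91 (d(h) = (-100 + h)/(-17 + 108) = (-100 + h)/91 = (-100 + h)*(1/91) = -100/91 + h/91)
d(-339)/K = (-100/91 + (1/91)*(-339))/(-361054) = (-100/91 - 339/91)*(-1/361054) = -439/91*(-1/361054) = 439/32855914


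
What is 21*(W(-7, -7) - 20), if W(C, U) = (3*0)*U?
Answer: -420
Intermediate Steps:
W(C, U) = 0 (W(C, U) = 0*U = 0)
21*(W(-7, -7) - 20) = 21*(0 - 20) = 21*(-20) = -420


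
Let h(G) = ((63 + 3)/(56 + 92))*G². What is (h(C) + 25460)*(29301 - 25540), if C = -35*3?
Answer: 8454220265/74 ≈ 1.1425e+8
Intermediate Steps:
C = -105
h(G) = 33*G²/74 (h(G) = (66/148)*G² = (66*(1/148))*G² = 33*G²/74)
(h(C) + 25460)*(29301 - 25540) = ((33/74)*(-105)² + 25460)*(29301 - 25540) = ((33/74)*11025 + 25460)*3761 = (363825/74 + 25460)*3761 = (2247865/74)*3761 = 8454220265/74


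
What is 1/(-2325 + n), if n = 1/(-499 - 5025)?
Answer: -5524/12843301 ≈ -0.00043011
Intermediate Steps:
n = -1/5524 (n = 1/(-5524) = -1/5524 ≈ -0.00018103)
1/(-2325 + n) = 1/(-2325 - 1/5524) = 1/(-12843301/5524) = -5524/12843301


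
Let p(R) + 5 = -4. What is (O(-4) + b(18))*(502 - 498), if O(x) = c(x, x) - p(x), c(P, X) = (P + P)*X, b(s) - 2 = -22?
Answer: 84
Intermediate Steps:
b(s) = -20 (b(s) = 2 - 22 = -20)
c(P, X) = 2*P*X (c(P, X) = (2*P)*X = 2*P*X)
p(R) = -9 (p(R) = -5 - 4 = -9)
O(x) = 9 + 2*x² (O(x) = 2*x*x - 1*(-9) = 2*x² + 9 = 9 + 2*x²)
(O(-4) + b(18))*(502 - 498) = ((9 + 2*(-4)²) - 20)*(502 - 498) = ((9 + 2*16) - 20)*4 = ((9 + 32) - 20)*4 = (41 - 20)*4 = 21*4 = 84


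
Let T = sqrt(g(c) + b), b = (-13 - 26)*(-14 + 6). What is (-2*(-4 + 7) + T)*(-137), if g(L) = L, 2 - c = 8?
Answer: 822 - 411*sqrt(34) ≈ -1574.5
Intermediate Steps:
c = -6 (c = 2 - 1*8 = 2 - 8 = -6)
b = 312 (b = -39*(-8) = 312)
T = 3*sqrt(34) (T = sqrt(-6 + 312) = sqrt(306) = 3*sqrt(34) ≈ 17.493)
(-2*(-4 + 7) + T)*(-137) = (-2*(-4 + 7) + 3*sqrt(34))*(-137) = (-2*3 + 3*sqrt(34))*(-137) = (-6 + 3*sqrt(34))*(-137) = 822 - 411*sqrt(34)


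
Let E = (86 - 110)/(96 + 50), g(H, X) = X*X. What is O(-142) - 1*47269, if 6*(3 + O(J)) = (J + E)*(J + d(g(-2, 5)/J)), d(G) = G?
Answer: -1365303935/31098 ≈ -43903.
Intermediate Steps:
g(H, X) = X**2
E = -12/73 (E = -24/146 = -24*1/146 = -12/73 ≈ -0.16438)
O(J) = -3 + (-12/73 + J)*(J + 25/J)/6 (O(J) = -3 + ((J - 12/73)*(J + 5**2/J))/6 = -3 + ((-12/73 + J)*(J + 25/J))/6 = -3 + (-12/73 + J)*(J + 25/J)/6)
O(-142) - 1*47269 = (1/438)*(-300 - 142*(511 - 12*(-142) + 73*(-142)**2))/(-142) - 1*47269 = (1/438)*(-1/142)*(-300 - 142*(511 + 1704 + 73*20164)) - 47269 = (1/438)*(-1/142)*(-300 - 142*(511 + 1704 + 1471972)) - 47269 = (1/438)*(-1/142)*(-300 - 142*1474187) - 47269 = (1/438)*(-1/142)*(-300 - 209334554) - 47269 = (1/438)*(-1/142)*(-209334854) - 47269 = 104667427/31098 - 47269 = -1365303935/31098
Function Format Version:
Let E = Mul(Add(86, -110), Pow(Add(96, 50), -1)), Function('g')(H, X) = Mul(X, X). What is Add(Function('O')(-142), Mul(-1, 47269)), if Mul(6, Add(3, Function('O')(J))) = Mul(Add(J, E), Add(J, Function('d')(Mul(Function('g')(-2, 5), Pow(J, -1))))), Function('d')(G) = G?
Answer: Rational(-1365303935, 31098) ≈ -43903.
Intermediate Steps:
Function('g')(H, X) = Pow(X, 2)
E = Rational(-12, 73) (E = Mul(-24, Pow(146, -1)) = Mul(-24, Rational(1, 146)) = Rational(-12, 73) ≈ -0.16438)
Function('O')(J) = Add(-3, Mul(Rational(1, 6), Add(Rational(-12, 73), J), Add(J, Mul(25, Pow(J, -1))))) (Function('O')(J) = Add(-3, Mul(Rational(1, 6), Mul(Add(J, Rational(-12, 73)), Add(J, Mul(Pow(5, 2), Pow(J, -1)))))) = Add(-3, Mul(Rational(1, 6), Mul(Add(Rational(-12, 73), J), Add(J, Mul(25, Pow(J, -1)))))) = Add(-3, Mul(Rational(1, 6), Add(Rational(-12, 73), J), Add(J, Mul(25, Pow(J, -1))))))
Add(Function('O')(-142), Mul(-1, 47269)) = Add(Mul(Rational(1, 438), Pow(-142, -1), Add(-300, Mul(-142, Add(511, Mul(-12, -142), Mul(73, Pow(-142, 2)))))), Mul(-1, 47269)) = Add(Mul(Rational(1, 438), Rational(-1, 142), Add(-300, Mul(-142, Add(511, 1704, Mul(73, 20164))))), -47269) = Add(Mul(Rational(1, 438), Rational(-1, 142), Add(-300, Mul(-142, Add(511, 1704, 1471972)))), -47269) = Add(Mul(Rational(1, 438), Rational(-1, 142), Add(-300, Mul(-142, 1474187))), -47269) = Add(Mul(Rational(1, 438), Rational(-1, 142), Add(-300, -209334554)), -47269) = Add(Mul(Rational(1, 438), Rational(-1, 142), -209334854), -47269) = Add(Rational(104667427, 31098), -47269) = Rational(-1365303935, 31098)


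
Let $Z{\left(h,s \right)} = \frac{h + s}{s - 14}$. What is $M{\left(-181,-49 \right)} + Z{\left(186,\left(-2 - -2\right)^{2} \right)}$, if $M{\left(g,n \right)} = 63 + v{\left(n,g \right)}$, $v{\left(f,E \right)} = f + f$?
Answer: $- \frac{338}{7} \approx -48.286$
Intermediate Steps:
$v{\left(f,E \right)} = 2 f$
$M{\left(g,n \right)} = 63 + 2 n$
$Z{\left(h,s \right)} = \frac{h + s}{-14 + s}$
$M{\left(-181,-49 \right)} + Z{\left(186,\left(-2 - -2\right)^{2} \right)} = \left(63 + 2 \left(-49\right)\right) + \frac{186 + \left(-2 - -2\right)^{2}}{-14 + \left(-2 - -2\right)^{2}} = \left(63 - 98\right) + \frac{186 + \left(-2 + 2\right)^{2}}{-14 + \left(-2 + 2\right)^{2}} = -35 + \frac{186 + 0^{2}}{-14 + 0^{2}} = -35 + \frac{186 + 0}{-14 + 0} = -35 + \frac{1}{-14} \cdot 186 = -35 - \frac{93}{7} = - \frac{338}{7}$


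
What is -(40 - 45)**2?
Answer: -25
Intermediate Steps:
-(40 - 45)**2 = -1*(-5)**2 = -1*25 = -25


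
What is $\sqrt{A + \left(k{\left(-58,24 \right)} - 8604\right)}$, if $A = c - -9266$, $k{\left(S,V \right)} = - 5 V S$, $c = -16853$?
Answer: $i \sqrt{9231} \approx 96.078 i$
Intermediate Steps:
$k{\left(S,V \right)} = - 5 S V$
$A = -7587$ ($A = -16853 - -9266 = -16853 + 9266 = -7587$)
$\sqrt{A + \left(k{\left(-58,24 \right)} - 8604\right)} = \sqrt{-7587 - \left(8604 - 6960\right)} = \sqrt{-7587 + \left(6960 - 8604\right)} = \sqrt{-7587 - 1644} = \sqrt{-9231} = i \sqrt{9231}$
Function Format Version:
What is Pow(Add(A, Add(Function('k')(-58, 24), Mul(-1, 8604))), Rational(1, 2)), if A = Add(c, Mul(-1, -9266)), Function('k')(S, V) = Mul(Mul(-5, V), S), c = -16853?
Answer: Mul(I, Pow(9231, Rational(1, 2))) ≈ Mul(96.078, I)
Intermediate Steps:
Function('k')(S, V) = Mul(-5, S, V)
A = -7587 (A = Add(-16853, Mul(-1, -9266)) = Add(-16853, 9266) = -7587)
Pow(Add(A, Add(Function('k')(-58, 24), Mul(-1, 8604))), Rational(1, 2)) = Pow(Add(-7587, Add(Mul(-5, -58, 24), Mul(-1, 8604))), Rational(1, 2)) = Pow(Add(-7587, Add(6960, -8604)), Rational(1, 2)) = Pow(Add(-7587, -1644), Rational(1, 2)) = Pow(-9231, Rational(1, 2)) = Mul(I, Pow(9231, Rational(1, 2)))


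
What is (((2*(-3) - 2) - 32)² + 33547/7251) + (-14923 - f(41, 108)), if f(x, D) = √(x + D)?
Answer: -96571526/7251 - √149 ≈ -13331.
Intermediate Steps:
f(x, D) = √(D + x)
(((2*(-3) - 2) - 32)² + 33547/7251) + (-14923 - f(41, 108)) = (((2*(-3) - 2) - 32)² + 33547/7251) + (-14923 - √(108 + 41)) = (((-6 - 2) - 32)² + 33547*(1/7251)) + (-14923 - √149) = ((-8 - 32)² + 33547/7251) + (-14923 - √149) = ((-40)² + 33547/7251) + (-14923 - √149) = (1600 + 33547/7251) + (-14923 - √149) = 11635147/7251 + (-14923 - √149) = -96571526/7251 - √149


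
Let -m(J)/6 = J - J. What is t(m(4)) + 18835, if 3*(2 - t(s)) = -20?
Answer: 56531/3 ≈ 18844.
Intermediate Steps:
m(J) = 0 (m(J) = -6*(J - J) = -6*0 = 0)
t(s) = 26/3 (t(s) = 2 - 1/3*(-20) = 2 + 20/3 = 26/3)
t(m(4)) + 18835 = 26/3 + 18835 = 56531/3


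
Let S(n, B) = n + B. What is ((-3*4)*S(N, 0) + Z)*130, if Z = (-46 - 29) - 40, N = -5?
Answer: -7150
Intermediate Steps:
S(n, B) = B + n
Z = -115 (Z = -75 - 40 = -115)
((-3*4)*S(N, 0) + Z)*130 = ((-3*4)*(0 - 5) - 115)*130 = (-12*(-5) - 115)*130 = (60 - 115)*130 = -55*130 = -7150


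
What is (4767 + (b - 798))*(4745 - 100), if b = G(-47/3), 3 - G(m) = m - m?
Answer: 18449940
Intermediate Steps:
G(m) = 3 (G(m) = 3 - (m - m) = 3 - 1*0 = 3 + 0 = 3)
b = 3
(4767 + (b - 798))*(4745 - 100) = (4767 + (3 - 798))*(4745 - 100) = (4767 - 795)*4645 = 3972*4645 = 18449940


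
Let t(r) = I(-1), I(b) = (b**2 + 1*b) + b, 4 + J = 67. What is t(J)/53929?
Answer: -1/53929 ≈ -1.8543e-5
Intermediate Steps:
J = 63 (J = -4 + 67 = 63)
I(b) = b**2 + 2*b (I(b) = (b**2 + b) + b = (b + b**2) + b = b**2 + 2*b)
t(r) = -1 (t(r) = -(2 - 1) = -1*1 = -1)
t(J)/53929 = -1/53929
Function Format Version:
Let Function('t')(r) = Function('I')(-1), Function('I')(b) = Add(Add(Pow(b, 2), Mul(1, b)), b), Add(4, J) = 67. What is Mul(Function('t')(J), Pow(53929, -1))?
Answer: Rational(-1, 53929) ≈ -1.8543e-5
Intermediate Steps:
J = 63 (J = Add(-4, 67) = 63)
Function('I')(b) = Add(Pow(b, 2), Mul(2, b)) (Function('I')(b) = Add(Add(Pow(b, 2), b), b) = Add(Add(b, Pow(b, 2)), b) = Add(Pow(b, 2), Mul(2, b)))
Function('t')(r) = -1 (Function('t')(r) = Mul(-1, Add(2, -1)) = Mul(-1, 1) = -1)
Mul(Function('t')(J), Pow(53929, -1)) = Mul(-1, Pow(53929, -1)) = Mul(-1, Rational(1, 53929)) = Rational(-1, 53929)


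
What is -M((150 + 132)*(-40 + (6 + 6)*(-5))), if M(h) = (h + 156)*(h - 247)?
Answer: -797767668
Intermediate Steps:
M(h) = (-247 + h)*(156 + h) (M(h) = (156 + h)*(-247 + h) = (-247 + h)*(156 + h))
-M((150 + 132)*(-40 + (6 + 6)*(-5))) = -(-38532 + ((150 + 132)*(-40 + (6 + 6)*(-5)))**2 - 91*(150 + 132)*(-40 + (6 + 6)*(-5))) = -(-38532 + (282*(-40 + 12*(-5)))**2 - 25662*(-40 + 12*(-5))) = -(-38532 + (282*(-40 - 60))**2 - 25662*(-40 - 60)) = -(-38532 + (282*(-100))**2 - 25662*(-100)) = -(-38532 + (-28200)**2 - 91*(-28200)) = -(-38532 + 795240000 + 2566200) = -1*797767668 = -797767668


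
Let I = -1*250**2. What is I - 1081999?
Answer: -1144499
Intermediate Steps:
I = -62500 (I = -1*62500 = -62500)
I - 1081999 = -62500 - 1081999 = -1144499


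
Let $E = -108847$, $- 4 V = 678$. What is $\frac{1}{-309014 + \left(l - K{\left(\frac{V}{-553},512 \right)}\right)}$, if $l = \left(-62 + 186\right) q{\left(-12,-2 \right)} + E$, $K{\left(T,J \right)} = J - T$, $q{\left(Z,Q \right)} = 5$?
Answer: $- \frac{1106}{462034479} \approx -2.3938 \cdot 10^{-6}$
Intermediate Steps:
$V = - \frac{339}{2}$ ($V = \left(- \frac{1}{4}\right) 678 = - \frac{339}{2} \approx -169.5$)
$l = -108227$ ($l = \left(-62 + 186\right) 5 - 108847 = 124 \cdot 5 - 108847 = 620 - 108847 = -108227$)
$\frac{1}{-309014 + \left(l - K{\left(\frac{V}{-553},512 \right)}\right)} = \frac{1}{-309014 - \left(108739 - - \frac{339}{2 \left(-553\right)}\right)} = \frac{1}{-309014 - \left(108739 - \left(- \frac{339}{2}\right) \left(- \frac{1}{553}\right)\right)} = \frac{1}{-309014 - \left(108739 - \frac{339}{1106}\right)} = \frac{1}{-309014 - \frac{120264995}{1106}} = \frac{1}{- \frac{462034479}{1106}} = - \frac{1106}{462034479}$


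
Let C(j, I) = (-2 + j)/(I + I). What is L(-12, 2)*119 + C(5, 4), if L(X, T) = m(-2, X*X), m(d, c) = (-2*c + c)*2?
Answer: -274173/8 ≈ -34272.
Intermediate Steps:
C(j, I) = (-2 + j)/(2*I) (C(j, I) = (-2 + j)/((2*I)) = (-2 + j)*(1/(2*I)) = (-2 + j)/(2*I))
m(d, c) = -2*c (m(d, c) = -c*2 = -2*c)
L(X, T) = -2*X² (L(X, T) = -2*X*X = -2*X²)
L(-12, 2)*119 + C(5, 4) = -2*(-12)²*119 + (½)*(-2 + 5)/4 = -2*144*119 + (½)*(¼)*3 = -288*119 + 3/8 = -34272 + 3/8 = -274173/8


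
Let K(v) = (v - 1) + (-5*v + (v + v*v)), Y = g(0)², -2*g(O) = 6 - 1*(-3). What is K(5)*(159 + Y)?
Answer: 6453/4 ≈ 1613.3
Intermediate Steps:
g(O) = -9/2 (g(O) = -(6 - 1*(-3))/2 = -(6 + 3)/2 = -½*9 = -9/2)
Y = 81/4 (Y = (-9/2)² = 81/4 ≈ 20.250)
K(v) = -1 + v² - 3*v (K(v) = (-1 + v) + (-5*v + (v + v²)) = (-1 + v) + (v² - 4*v) = -1 + v² - 3*v)
K(5)*(159 + Y) = (-1 + 5² - 3*5)*(159 + 81/4) = (-1 + 25 - 15)*(717/4) = 9*(717/4) = 6453/4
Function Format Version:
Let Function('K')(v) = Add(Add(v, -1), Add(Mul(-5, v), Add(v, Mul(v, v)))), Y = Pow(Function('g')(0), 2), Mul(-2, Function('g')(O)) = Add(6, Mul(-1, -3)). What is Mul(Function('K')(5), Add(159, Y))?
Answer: Rational(6453, 4) ≈ 1613.3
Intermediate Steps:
Function('g')(O) = Rational(-9, 2) (Function('g')(O) = Mul(Rational(-1, 2), Add(6, Mul(-1, -3))) = Mul(Rational(-1, 2), Add(6, 3)) = Mul(Rational(-1, 2), 9) = Rational(-9, 2))
Y = Rational(81, 4) (Y = Pow(Rational(-9, 2), 2) = Rational(81, 4) ≈ 20.250)
Function('K')(v) = Add(-1, Pow(v, 2), Mul(-3, v)) (Function('K')(v) = Add(Add(-1, v), Add(Mul(-5, v), Add(v, Pow(v, 2)))) = Add(Add(-1, v), Add(Pow(v, 2), Mul(-4, v))) = Add(-1, Pow(v, 2), Mul(-3, v)))
Mul(Function('K')(5), Add(159, Y)) = Mul(Add(-1, Pow(5, 2), Mul(-3, 5)), Add(159, Rational(81, 4))) = Mul(Add(-1, 25, -15), Rational(717, 4)) = Mul(9, Rational(717, 4)) = Rational(6453, 4)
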